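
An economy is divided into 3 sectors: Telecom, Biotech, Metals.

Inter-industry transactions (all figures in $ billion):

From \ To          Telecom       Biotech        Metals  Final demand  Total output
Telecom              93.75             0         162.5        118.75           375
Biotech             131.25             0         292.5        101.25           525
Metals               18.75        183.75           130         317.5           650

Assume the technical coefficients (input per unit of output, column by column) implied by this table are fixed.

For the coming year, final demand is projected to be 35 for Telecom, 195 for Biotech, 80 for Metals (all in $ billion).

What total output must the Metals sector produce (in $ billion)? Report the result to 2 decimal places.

x_3 = 267.18

Technical coefficients a_ij = z_ij / X_j:
  a_11 = 93.75/375 = 0.25, a_21 = 131.25/375 = 0.35, a_31 = 18.75/375 = 0.05
  a_12 = 0/525 = 0.00, a_22 = 0/525 = 0.00, a_32 = 183.75/525 = 0.35
  a_13 = 162.5/650 = 0.25, a_23 = 292.5/650 = 0.45, a_33 = 130/650 = 0.20
I − A =
  [   0.75     0.00    -0.25]
  [  -0.35     1.00    -0.45]
  [  -0.05    -0.35     0.80]
Cofactors of I−A, C_ij = (−1)^(i+j)·(minor ij) (rows/columns in the sector order above):
  C_11 = (1.00)(0.80) − (-0.45)(-0.35) = 0.6425
  C_12 = −[(-0.35)(0.80) − (-0.45)(-0.05)] = 0.3025
  C_13 = (-0.35)(-0.35) − (1.00)(-0.05) = 0.1725
  C_21 = −[(0.00)(0.80) − (-0.25)(-0.35)] = 0.0875
  C_22 = (0.75)(0.80) − (-0.25)(-0.05) = 0.5875
  C_23 = −[(0.75)(-0.35) − (0.00)(-0.05)] = 0.2625
  C_31 = (0.00)(-0.45) − (-0.25)(1.00) = 0.2500
  C_32 = −[(0.75)(-0.45) − (-0.25)(-0.35)] = 0.4250
  C_33 = (0.75)(1.00) − (0.00)(-0.35) = 0.7500
det(I−A) = Σ_j (I−A)_1j·C_1j = (0.75)(0.6425) + (0.00)(0.3025) + (-0.25)(0.1725) = 0.43875
adj(I−A) = Cᵀ =
  [ 0.6425   0.0875   0.2500]
  [ 0.3025   0.5875   0.4250]
  [ 0.1725   0.2625   0.7500]
(I − A)⁻¹ = adj(I−A) / det(I−A) ≈
  [   1.4644     0.1994     0.5698]
  [   0.6895     1.3390     0.9687]
  [   0.3932     0.5983     1.7094]
x = (I − A)⁻¹ d = adj(I−A)·d / det(I−A), with det(I−A) = 0.43875:
  x_1 = (0.6425·35 + 0.0875·195 + 0.2500·80) / 0.43875 = 59.55 / 0.43875 ≈ 135.73
  x_2 = (0.3025·35 + 0.5875·195 + 0.4250·80) / 0.43875 = 159.15 / 0.43875 ≈ 362.74
  x_3 = (0.1725·35 + 0.2625·195 + 0.7500·80) / 0.43875 = 117.225 / 0.43875 ≈ 267.18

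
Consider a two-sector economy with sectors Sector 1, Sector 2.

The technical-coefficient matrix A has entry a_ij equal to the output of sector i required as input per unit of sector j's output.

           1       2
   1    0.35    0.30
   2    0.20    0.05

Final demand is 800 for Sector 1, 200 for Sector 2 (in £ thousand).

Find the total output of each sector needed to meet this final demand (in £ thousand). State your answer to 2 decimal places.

x_1 = 1470.85, x_2 = 520.18

I − A =
  [   0.65    -0.30]
  [  -0.20     0.95]
det(I−A) = (0.65)(0.95) − (-0.30)(-0.20) = 0.5575
adj(I−A) = [[0.95, 0.30], [0.20, 0.65]]
(I − A)⁻¹ = adj(I−A) / det(I−A) ≈
  [   1.7040     0.5381]
  [   0.3587     1.1659]
x = (I − A)⁻¹ d = adj(I−A)·d / det(I−A), with det(I−A) = 0.5575:
  x_1 = (0.95·800 + 0.30·200) / 0.5575 = 820.00 / 0.5575 ≈ 1470.85
  x_2 = (0.20·800 + 0.65·200) / 0.5575 = 290.00 / 0.5575 ≈ 520.18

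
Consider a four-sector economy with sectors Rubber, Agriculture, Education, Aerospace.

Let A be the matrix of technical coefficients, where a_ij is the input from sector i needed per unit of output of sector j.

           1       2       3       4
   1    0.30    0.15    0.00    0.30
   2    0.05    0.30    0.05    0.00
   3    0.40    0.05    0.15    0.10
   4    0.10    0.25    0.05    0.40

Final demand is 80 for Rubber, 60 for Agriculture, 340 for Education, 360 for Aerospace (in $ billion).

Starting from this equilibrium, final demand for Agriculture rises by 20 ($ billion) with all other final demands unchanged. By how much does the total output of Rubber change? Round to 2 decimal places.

Δx_1 = 13.16

I − A =
  [   0.70    -0.15     0.00    -0.30]
  [  -0.05     0.70    -0.05     0.00]
  [  -0.40    -0.05     0.85    -0.10]
  [  -0.10    -0.25    -0.05     0.60]
Compute the cofactors C_ij = (−1)^(i+j)·(3×3 minor ij) of I−A; the adjugate is their transpose:
adj(I−A) = Cᵀ =
  [ 0.350750   0.140250   0.018750   0.178500]
  [ 0.037750   0.322000   0.020250   0.022250]
  [ 0.177750   0.104500   0.264750   0.133000]
  [ 0.089000   0.166250   0.033625   0.405375]
det(I−A) = Σ_j (I−A)_1j·C_1j = (0.70)(0.350750) + (-0.15)(0.037750) + (0.00)(0.177750) + (-0.30)(0.089000) = 0.2131625
(I − A)⁻¹ = adj(I−A) / det(I−A) ≈
  [   1.6455     0.6579     0.0880     0.8374]
  [   0.1771     1.5106     0.0950     0.1044]
  [   0.8339     0.4902     1.2420     0.6239]
  [   0.4175     0.7799     0.1577     1.9017]
Δx = (I − A)⁻¹ Δd with Δd having +20 in the Agriculture component and 0 elsewhere.
So Δx_1 = L_12 · (+20), where L_12 = adj(I−A)_12 / det(I−A) = 0.140250 / 0.2131625.
Δx_1 = 0.140250 × (+20) / 0.2131625 = 2.805 / 0.2131625 ≈ 13.16.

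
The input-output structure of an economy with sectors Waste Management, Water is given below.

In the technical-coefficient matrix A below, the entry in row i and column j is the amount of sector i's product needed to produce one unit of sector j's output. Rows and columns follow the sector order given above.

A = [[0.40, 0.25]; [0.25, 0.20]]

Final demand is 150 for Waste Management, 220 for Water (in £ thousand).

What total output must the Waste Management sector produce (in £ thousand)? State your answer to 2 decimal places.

x_1 = 419.16

I − A =
  [   0.60    -0.25]
  [  -0.25     0.80]
det(I−A) = (0.60)(0.80) − (-0.25)(-0.25) = 0.4175
adj(I−A) = [[0.80, 0.25], [0.25, 0.60]]
(I − A)⁻¹ = adj(I−A) / det(I−A) ≈
  [   1.9162     0.5988]
  [   0.5988     1.4371]
x = (I − A)⁻¹ d = adj(I−A)·d / det(I−A), with det(I−A) = 0.4175:
  x_1 = (0.80·150 + 0.25·220) / 0.4175 = 175.00 / 0.4175 ≈ 419.16
  x_2 = (0.25·150 + 0.60·220) / 0.4175 = 169.50 / 0.4175 ≈ 405.99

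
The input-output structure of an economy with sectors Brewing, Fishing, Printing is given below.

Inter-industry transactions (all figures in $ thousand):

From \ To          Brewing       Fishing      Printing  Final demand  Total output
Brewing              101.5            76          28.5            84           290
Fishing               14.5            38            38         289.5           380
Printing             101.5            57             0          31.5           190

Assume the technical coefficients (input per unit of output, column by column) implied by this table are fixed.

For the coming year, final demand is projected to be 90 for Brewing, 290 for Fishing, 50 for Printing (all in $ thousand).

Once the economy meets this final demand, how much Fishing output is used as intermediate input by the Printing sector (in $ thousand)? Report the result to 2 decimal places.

Technical coefficients a_ij = z_ij / X_j:
  a_11 = 101.5/290 = 0.35, a_21 = 14.5/290 = 0.05, a_31 = 101.5/290 = 0.35
  a_12 = 76/380 = 0.20, a_22 = 38/380 = 0.10, a_32 = 57/380 = 0.15
  a_13 = 28.5/190 = 0.15, a_23 = 38/190 = 0.20, a_33 = 0/190 = 0.00
I − A =
  [   0.65    -0.20    -0.15]
  [  -0.05     0.90    -0.20]
  [  -0.35    -0.15     1.00]
Cofactors of I−A, C_ij = (−1)^(i+j)·(minor ij) (rows/columns in the sector order above):
  C_11 = (0.90)(1.00) − (-0.20)(-0.15) = 0.8700
  C_12 = −[(-0.05)(1.00) − (-0.20)(-0.35)] = 0.1200
  C_13 = (-0.05)(-0.15) − (0.90)(-0.35) = 0.3225
  C_21 = −[(-0.20)(1.00) − (-0.15)(-0.15)] = 0.2225
  C_22 = (0.65)(1.00) − (-0.15)(-0.35) = 0.5975
  C_23 = −[(0.65)(-0.15) − (-0.20)(-0.35)] = 0.1675
  C_31 = (-0.20)(-0.20) − (-0.15)(0.90) = 0.1750
  C_32 = −[(0.65)(-0.20) − (-0.15)(-0.05)] = 0.1375
  C_33 = (0.65)(0.90) − (-0.20)(-0.05) = 0.5750
det(I−A) = Σ_j (I−A)_1j·C_1j = (0.65)(0.8700) + (-0.20)(0.1200) + (-0.15)(0.3225) = 0.493125
adj(I−A) = Cᵀ =
  [ 0.8700   0.2225   0.1750]
  [ 0.1200   0.5975   0.1375]
  [ 0.3225   0.1675   0.5750]
(I − A)⁻¹ = adj(I−A) / det(I−A) ≈
  [   1.7643     0.4512     0.3549]
  [   0.2433     1.2117     0.2788]
  [   0.6540     0.3397     1.1660]
First solve x = (I − A)⁻¹ d = adj(I−A)·d / det(I−A); in particular x_3 = (0.3225·90 + 0.1675·290 + 0.5750·50) / 0.493125 = 106.35 / 0.493125 ≈ 215.6654.
Intermediate flow from 2 to 3: z_23 = a_23 · x_3 = 0.20 × 106.35 / 0.493125 = 21.27 / 0.493125 ≈ 43.13.

z_23 = 43.13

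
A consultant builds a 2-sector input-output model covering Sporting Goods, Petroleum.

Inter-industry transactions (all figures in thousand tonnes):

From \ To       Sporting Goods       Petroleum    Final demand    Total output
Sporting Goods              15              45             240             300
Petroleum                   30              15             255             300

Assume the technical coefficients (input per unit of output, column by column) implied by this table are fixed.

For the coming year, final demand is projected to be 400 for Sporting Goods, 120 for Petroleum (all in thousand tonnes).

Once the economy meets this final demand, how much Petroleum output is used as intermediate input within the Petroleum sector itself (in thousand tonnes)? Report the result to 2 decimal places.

Technical coefficients a_ij = z_ij / X_j:
  a_SS = 15/300 = 0.05, a_PS = 30/300 = 0.10
  a_SP = 45/300 = 0.15, a_PP = 15/300 = 0.05
I − A =
  [   0.95    -0.15]
  [  -0.10     0.95]
det(I−A) = (0.95)(0.95) − (-0.15)(-0.10) = 0.8875
adj(I−A) = [[0.95, 0.15], [0.10, 0.95]]
(I − A)⁻¹ = adj(I−A) / det(I−A) ≈
  [   1.0704     0.1690]
  [   0.1127     1.0704]
First solve x = (I − A)⁻¹ d = adj(I−A)·d / det(I−A); in particular x_P = (0.10·400 + 0.95·120) / 0.8875 = 154.00 / 0.8875 ≈ 173.5211.
Intermediate flow from P to P: z_PP = a_PP · x_P = 0.05 × 154.00 / 0.8875 = 7.70 / 0.8875 ≈ 8.68.

z_PP = 8.68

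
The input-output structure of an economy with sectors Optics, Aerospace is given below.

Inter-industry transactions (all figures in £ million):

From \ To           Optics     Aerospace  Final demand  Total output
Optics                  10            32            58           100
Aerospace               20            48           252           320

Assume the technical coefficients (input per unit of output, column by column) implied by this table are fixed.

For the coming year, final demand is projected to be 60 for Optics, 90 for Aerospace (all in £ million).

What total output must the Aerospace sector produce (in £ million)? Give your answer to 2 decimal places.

Technical coefficients a_ij = z_ij / X_j:
  a_OO = 10/100 = 0.10, a_AO = 20/100 = 0.20
  a_OA = 32/320 = 0.10, a_AA = 48/320 = 0.15
I − A =
  [   0.90    -0.10]
  [  -0.20     0.85]
det(I−A) = (0.90)(0.85) − (-0.10)(-0.20) = 0.7450
adj(I−A) = [[0.85, 0.10], [0.20, 0.90]]
(I − A)⁻¹ = adj(I−A) / det(I−A) ≈
  [   1.1409     0.1342]
  [   0.2685     1.2081]
x = (I − A)⁻¹ d = adj(I−A)·d / det(I−A), with det(I−A) = 0.7450:
  x_O = (0.85·60 + 0.10·90) / 0.7450 = 60.00 / 0.7450 ≈ 80.54
  x_A = (0.20·60 + 0.90·90) / 0.7450 = 93.00 / 0.7450 ≈ 124.83

x_A = 124.83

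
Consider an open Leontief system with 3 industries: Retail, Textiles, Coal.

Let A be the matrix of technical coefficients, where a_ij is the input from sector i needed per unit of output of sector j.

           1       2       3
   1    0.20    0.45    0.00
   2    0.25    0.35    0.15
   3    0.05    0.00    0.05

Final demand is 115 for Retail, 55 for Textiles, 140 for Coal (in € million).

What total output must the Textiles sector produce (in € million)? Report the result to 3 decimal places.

I − A =
  [   0.80    -0.45     0.00]
  [  -0.25     0.65    -0.15]
  [  -0.05     0.00     0.95]
Cofactors of I−A, C_ij = (−1)^(i+j)·(minor ij) (rows/columns in the sector order above):
  C_11 = (0.65)(0.95) − (-0.15)(0.00) = 0.6175
  C_12 = −[(-0.25)(0.95) − (-0.15)(-0.05)] = 0.2450
  C_13 = (-0.25)(0.00) − (0.65)(-0.05) = 0.0325
  C_21 = −[(-0.45)(0.95) − (0.00)(0.00)] = 0.4275
  C_22 = (0.80)(0.95) − (0.00)(-0.05) = 0.7600
  C_23 = −[(0.80)(0.00) − (-0.45)(-0.05)] = 0.0225
  C_31 = (-0.45)(-0.15) − (0.00)(0.65) = 0.0675
  C_32 = −[(0.80)(-0.15) − (0.00)(-0.25)] = 0.1200
  C_33 = (0.80)(0.65) − (-0.45)(-0.25) = 0.4075
det(I−A) = Σ_j (I−A)_1j·C_1j = (0.80)(0.6175) + (-0.45)(0.2450) + (0.00)(0.0325) = 0.38375
adj(I−A) = Cᵀ =
  [ 0.6175   0.4275   0.0675]
  [ 0.2450   0.7600   0.1200]
  [ 0.0325   0.0225   0.4075]
(I − A)⁻¹ = adj(I−A) / det(I−A) ≈
  [   1.6091     1.1140     0.1759]
  [   0.6384     1.9805     0.3127]
  [   0.0847     0.0586     1.0619]
x = (I − A)⁻¹ d = adj(I−A)·d / det(I−A), with det(I−A) = 0.38375:
  x_1 = (0.6175·115 + 0.4275·55 + 0.0675·140) / 0.38375 = 103.975 / 0.38375 ≈ 270.945
  x_2 = (0.2450·115 + 0.7600·55 + 0.1200·140) / 0.38375 = 86.775 / 0.38375 ≈ 226.124
  x_3 = (0.0325·115 + 0.0225·55 + 0.4075·140) / 0.38375 = 62.025 / 0.38375 ≈ 161.629

x_2 = 226.124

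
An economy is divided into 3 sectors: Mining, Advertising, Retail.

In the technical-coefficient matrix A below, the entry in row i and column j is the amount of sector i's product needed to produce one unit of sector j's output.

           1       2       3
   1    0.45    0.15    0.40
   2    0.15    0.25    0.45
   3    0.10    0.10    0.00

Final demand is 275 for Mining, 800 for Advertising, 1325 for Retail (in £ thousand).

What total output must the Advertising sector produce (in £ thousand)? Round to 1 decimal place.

I − A =
  [   0.55    -0.15    -0.40]
  [  -0.15     0.75    -0.45]
  [  -0.10    -0.10     1.00]
Cofactors of I−A, C_ij = (−1)^(i+j)·(minor ij) (rows/columns in the sector order above):
  C_11 = (0.75)(1.00) − (-0.45)(-0.10) = 0.7050
  C_12 = −[(-0.15)(1.00) − (-0.45)(-0.10)] = 0.1950
  C_13 = (-0.15)(-0.10) − (0.75)(-0.10) = 0.0900
  C_21 = −[(-0.15)(1.00) − (-0.40)(-0.10)] = 0.1900
  C_22 = (0.55)(1.00) − (-0.40)(-0.10) = 0.5100
  C_23 = −[(0.55)(-0.10) − (-0.15)(-0.10)] = 0.0700
  C_31 = (-0.15)(-0.45) − (-0.40)(0.75) = 0.3675
  C_32 = −[(0.55)(-0.45) − (-0.40)(-0.15)] = 0.3075
  C_33 = (0.55)(0.75) − (-0.15)(-0.15) = 0.3900
det(I−A) = Σ_j (I−A)_1j·C_1j = (0.55)(0.7050) + (-0.15)(0.1950) + (-0.40)(0.0900) = 0.3225
adj(I−A) = Cᵀ =
  [ 0.7050   0.1900   0.3675]
  [ 0.1950   0.5100   0.3075]
  [ 0.0900   0.0700   0.3900]
(I − A)⁻¹ = adj(I−A) / det(I−A) ≈
  [   2.1860     0.5891     1.1395]
  [   0.6047     1.5814     0.9535]
  [   0.2791     0.2171     1.2093]
x = (I − A)⁻¹ d = adj(I−A)·d / det(I−A), with det(I−A) = 0.3225:
  x_1 = (0.7050·275 + 0.1900·800 + 0.3675·1325) / 0.3225 = 832.8125 / 0.3225 ≈ 2582.4
  x_2 = (0.1950·275 + 0.5100·800 + 0.3075·1325) / 0.3225 = 869.0625 / 0.3225 ≈ 2694.8
  x_3 = (0.0900·275 + 0.0700·800 + 0.3900·1325) / 0.3225 = 597.50 / 0.3225 ≈ 1852.7

x_2 = 2694.8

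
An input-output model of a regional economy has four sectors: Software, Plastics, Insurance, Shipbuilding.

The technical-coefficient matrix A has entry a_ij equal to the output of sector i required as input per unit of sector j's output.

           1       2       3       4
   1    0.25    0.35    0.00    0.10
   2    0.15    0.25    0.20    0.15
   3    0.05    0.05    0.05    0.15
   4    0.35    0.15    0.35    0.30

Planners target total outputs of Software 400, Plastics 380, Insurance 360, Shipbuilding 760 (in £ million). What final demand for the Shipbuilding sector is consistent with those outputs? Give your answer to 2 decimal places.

d_4 = 209.00

I − A =
  [   0.75    -0.35     0.00    -0.10]
  [  -0.15     0.75    -0.20    -0.15]
  [  -0.05    -0.05     0.95    -0.15]
  [  -0.35    -0.15    -0.35     0.70]
d = (I − A) x:
  d_1 = (+0.75)·400 + (-0.35)·380 + (+0.00)·360 + (-0.10)·760 = 91.00
  d_2 = (-0.15)·400 + (+0.75)·380 + (-0.20)·360 + (-0.15)·760 = 39.00
  d_3 = (-0.05)·400 + (-0.05)·380 + (+0.95)·360 + (-0.15)·760 = 189.00
  d_4 = (-0.35)·400 + (-0.15)·380 + (-0.35)·360 + (+0.70)·760 = 209.00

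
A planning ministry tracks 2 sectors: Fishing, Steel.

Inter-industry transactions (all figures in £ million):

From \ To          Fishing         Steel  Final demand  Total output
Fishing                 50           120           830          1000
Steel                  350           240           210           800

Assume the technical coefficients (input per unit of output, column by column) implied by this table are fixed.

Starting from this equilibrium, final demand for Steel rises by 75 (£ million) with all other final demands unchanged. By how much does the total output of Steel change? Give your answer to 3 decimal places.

Technical coefficients a_ij = z_ij / X_j:
  a_FF = 50/1000 = 0.05, a_SF = 350/1000 = 0.35
  a_FS = 120/800 = 0.15, a_SS = 240/800 = 0.30
I − A =
  [   0.95    -0.15]
  [  -0.35     0.70]
det(I−A) = (0.95)(0.70) − (-0.15)(-0.35) = 0.6125
adj(I−A) = [[0.70, 0.15], [0.35, 0.95]]
(I − A)⁻¹ = adj(I−A) / det(I−A) ≈
  [   1.1429     0.2449]
  [   0.5714     1.5510]
Δx = (I − A)⁻¹ Δd with Δd having +75 in the Steel component and 0 elsewhere.
So Δx_S = L_SS · (+75), where L_SS = adj(I−A)_SS / det(I−A) = 0.95 / 0.6125.
Δx_S = 0.95 × (+75) / 0.6125 = 71.25 / 0.6125 ≈ 116.327.

Δx_S = 116.327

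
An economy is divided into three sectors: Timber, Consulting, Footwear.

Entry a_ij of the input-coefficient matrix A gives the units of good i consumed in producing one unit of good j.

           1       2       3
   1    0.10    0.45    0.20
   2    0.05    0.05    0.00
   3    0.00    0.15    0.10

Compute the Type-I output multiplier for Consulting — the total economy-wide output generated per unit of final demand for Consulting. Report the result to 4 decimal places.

m_2 = 1.8455

I − A =
  [   0.90    -0.45    -0.20]
  [  -0.05     0.95     0.00]
  [   0.00    -0.15     0.90]
Cofactors of I−A, C_ij = (−1)^(i+j)·(minor ij) (rows/columns in the sector order above):
  C_11 = (0.95)(0.90) − (0.00)(-0.15) = 0.8550
  C_12 = −[(-0.05)(0.90) − (0.00)(0.00)] = 0.0450
  C_13 = (-0.05)(-0.15) − (0.95)(0.00) = 0.0075
  C_21 = −[(-0.45)(0.90) − (-0.20)(-0.15)] = 0.4350
  C_22 = (0.90)(0.90) − (-0.20)(0.00) = 0.8100
  C_23 = −[(0.90)(-0.15) − (-0.45)(0.00)] = 0.1350
  C_31 = (-0.45)(0.00) − (-0.20)(0.95) = 0.1900
  C_32 = −[(0.90)(0.00) − (-0.20)(-0.05)] = 0.0100
  C_33 = (0.90)(0.95) − (-0.45)(-0.05) = 0.8325
det(I−A) = Σ_j (I−A)_1j·C_1j = (0.90)(0.8550) + (-0.45)(0.0450) + (-0.20)(0.0075) = 0.74775
adj(I−A) = Cᵀ =
  [ 0.8550   0.4350   0.1900]
  [ 0.0450   0.8100   0.0100]
  [ 0.0075   0.1350   0.8325]
(I − A)⁻¹ = adj(I−A) / det(I−A) ≈
  [   1.14343     0.58175     0.25410]
  [   0.06018     1.08325     0.01337]
  [   0.01003     0.18054     1.11334]
The output multiplier for sector j is the column-j sum of the Leontief inverse (I − A)⁻¹ = adj(I−A) / det(I−A).
Column 2 of adj(I−A): (0.4350, 0.8100, 0.1350); det(I−A) = 0.74775.
m_2 = (0.4350 + 0.8100 + 0.1350) / 0.74775 = 1.38 / 0.74775 ≈ 1.8455.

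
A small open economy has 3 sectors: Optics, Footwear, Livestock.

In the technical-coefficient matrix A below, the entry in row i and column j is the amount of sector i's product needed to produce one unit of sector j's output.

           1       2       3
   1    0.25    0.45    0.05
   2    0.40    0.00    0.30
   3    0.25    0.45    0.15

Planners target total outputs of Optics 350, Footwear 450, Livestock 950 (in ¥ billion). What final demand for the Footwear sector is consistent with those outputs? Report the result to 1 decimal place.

I − A =
  [   0.75    -0.45    -0.05]
  [  -0.40     1.00    -0.30]
  [  -0.25    -0.45     0.85]
d = (I − A) x:
  d_1 = (+0.75)·350 + (-0.45)·450 + (-0.05)·950 = 12.5
  d_2 = (-0.40)·350 + (+1.00)·450 + (-0.30)·950 = 25.0
  d_3 = (-0.25)·350 + (-0.45)·450 + (+0.85)·950 = 517.5

d_2 = 25.0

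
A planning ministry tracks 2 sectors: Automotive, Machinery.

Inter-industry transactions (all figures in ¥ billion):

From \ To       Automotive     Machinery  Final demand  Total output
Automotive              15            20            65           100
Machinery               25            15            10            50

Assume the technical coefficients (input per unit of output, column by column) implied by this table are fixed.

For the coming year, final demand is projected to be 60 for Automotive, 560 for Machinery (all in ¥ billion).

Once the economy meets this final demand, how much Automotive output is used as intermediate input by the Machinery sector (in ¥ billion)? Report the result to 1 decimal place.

Technical coefficients a_ij = z_ij / X_j:
  a_11 = 15/100 = 0.15, a_21 = 25/100 = 0.25
  a_12 = 20/50 = 0.40, a_22 = 15/50 = 0.30
I − A =
  [   0.85    -0.40]
  [  -0.25     0.70]
det(I−A) = (0.85)(0.70) − (-0.40)(-0.25) = 0.4950
adj(I−A) = [[0.70, 0.40], [0.25, 0.85]]
(I − A)⁻¹ = adj(I−A) / det(I−A) ≈
  [   1.4141     0.8081]
  [   0.5051     1.7172]
First solve x = (I − A)⁻¹ d = adj(I−A)·d / det(I−A); in particular x_2 = (0.25·60 + 0.85·560) / 0.4950 = 491.00 / 0.4950 ≈ 991.919.
Intermediate flow from 1 to 2: z_12 = a_12 · x_2 = 0.40 × 491.00 / 0.4950 = 196.40 / 0.4950 ≈ 396.8.

z_12 = 396.8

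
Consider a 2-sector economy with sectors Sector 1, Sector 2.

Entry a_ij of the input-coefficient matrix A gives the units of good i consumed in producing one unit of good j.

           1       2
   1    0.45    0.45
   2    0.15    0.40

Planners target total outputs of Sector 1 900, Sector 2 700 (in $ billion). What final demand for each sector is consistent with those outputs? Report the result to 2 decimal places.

d_1 = 180.00, d_2 = 285.00

I − A =
  [   0.55    -0.45]
  [  -0.15     0.60]
d = (I − A) x:
  d_1 = (+0.55)·900 + (-0.45)·700 = 180.00
  d_2 = (-0.15)·900 + (+0.60)·700 = 285.00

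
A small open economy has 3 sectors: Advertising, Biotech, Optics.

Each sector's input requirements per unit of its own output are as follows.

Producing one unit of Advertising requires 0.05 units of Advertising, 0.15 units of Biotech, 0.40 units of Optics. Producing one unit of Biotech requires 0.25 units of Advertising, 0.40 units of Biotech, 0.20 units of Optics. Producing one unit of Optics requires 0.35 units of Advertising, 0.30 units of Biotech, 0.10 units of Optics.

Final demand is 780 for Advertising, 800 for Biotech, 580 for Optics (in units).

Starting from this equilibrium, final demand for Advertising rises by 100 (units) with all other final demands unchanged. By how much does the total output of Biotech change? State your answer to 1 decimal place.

Δx_B = 85.6

I − A =
  [   0.95    -0.25    -0.35]
  [  -0.15     0.60    -0.30]
  [  -0.40    -0.20     0.90]
Cofactors of I−A, C_ij = (−1)^(i+j)·(minor ij) (rows/columns in the sector order above):
  C_11 = (0.60)(0.90) − (-0.30)(-0.20) = 0.4800
  C_12 = −[(-0.15)(0.90) − (-0.30)(-0.40)] = 0.2550
  C_13 = (-0.15)(-0.20) − (0.60)(-0.40) = 0.2700
  C_21 = −[(-0.25)(0.90) − (-0.35)(-0.20)] = 0.2950
  C_22 = (0.95)(0.90) − (-0.35)(-0.40) = 0.7150
  C_23 = −[(0.95)(-0.20) − (-0.25)(-0.40)] = 0.2900
  C_31 = (-0.25)(-0.30) − (-0.35)(0.60) = 0.2850
  C_32 = −[(0.95)(-0.30) − (-0.35)(-0.15)] = 0.3375
  C_33 = (0.95)(0.60) − (-0.25)(-0.15) = 0.5325
det(I−A) = Σ_j (I−A)_1j·C_1j = (0.95)(0.4800) + (-0.25)(0.2550) + (-0.35)(0.2700) = 0.29775
adj(I−A) = Cᵀ =
  [ 0.4800   0.2950   0.2850]
  [ 0.2550   0.7150   0.3375]
  [ 0.2700   0.2900   0.5325]
(I − A)⁻¹ = adj(I−A) / det(I−A) ≈
  [   1.6121     0.9908     0.9572]
  [   0.8564     2.4013     1.1335]
  [   0.9068     0.9740     1.7884]
Δx = (I − A)⁻¹ Δd with Δd having +100 in the Advertising component and 0 elsewhere.
So Δx_B = L_BA · (+100), where L_BA = adj(I−A)_BA / det(I−A) = 0.2550 / 0.29775.
Δx_B = 0.2550 × (+100) / 0.29775 = 25.50 / 0.29775 ≈ 85.6.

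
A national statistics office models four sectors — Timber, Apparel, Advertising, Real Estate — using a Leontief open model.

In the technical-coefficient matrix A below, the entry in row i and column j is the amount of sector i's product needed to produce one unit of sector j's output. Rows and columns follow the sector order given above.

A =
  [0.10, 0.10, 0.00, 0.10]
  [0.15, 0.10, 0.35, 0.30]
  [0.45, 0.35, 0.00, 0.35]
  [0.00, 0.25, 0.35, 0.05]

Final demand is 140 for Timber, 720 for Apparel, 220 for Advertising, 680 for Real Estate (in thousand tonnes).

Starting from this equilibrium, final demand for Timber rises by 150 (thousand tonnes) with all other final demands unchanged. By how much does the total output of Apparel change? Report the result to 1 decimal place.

Δx_2 = 126.2

I − A =
  [   0.90    -0.10     0.00    -0.10]
  [  -0.15     0.90    -0.35    -0.30]
  [  -0.45    -0.35     1.00    -0.35]
  [   0.00    -0.25    -0.35     0.95]
Compute the cofactors C_ij = (−1)^(i+j)·(3×3 minor ij) of I−A; the adjugate is their transpose:
adj(I−A) = Cᵀ =
  [ 0.4860   0.1200   0.0840   0.1200]
  [ 0.3210   0.7290   0.3990   0.4110]
  [ 0.4140   0.4320   0.6840   0.4320]
  [ 0.2370   0.3510   0.3570   0.6690]
det(I−A) = Σ_j (I−A)_1j·C_1j = (0.90)(0.4860) + (-0.10)(0.3210) + (0.00)(0.4140) + (-0.10)(0.2370) = 0.3816
(I − A)⁻¹ = adj(I−A) / det(I−A) ≈
  [   1.2736     0.3145     0.2201     0.3145]
  [   0.8412     1.9104     1.0456     1.0770]
  [   1.0849     1.1321     1.7925     1.1321]
  [   0.6211     0.9198     0.9355     1.7531]
Δx = (I − A)⁻¹ Δd with Δd having +150 in the Timber component and 0 elsewhere.
So Δx_2 = L_21 · (+150), where L_21 = adj(I−A)_21 / det(I−A) = 0.3210 / 0.3816.
Δx_2 = 0.3210 × (+150) / 0.3816 = 48.15 / 0.3816 ≈ 126.2.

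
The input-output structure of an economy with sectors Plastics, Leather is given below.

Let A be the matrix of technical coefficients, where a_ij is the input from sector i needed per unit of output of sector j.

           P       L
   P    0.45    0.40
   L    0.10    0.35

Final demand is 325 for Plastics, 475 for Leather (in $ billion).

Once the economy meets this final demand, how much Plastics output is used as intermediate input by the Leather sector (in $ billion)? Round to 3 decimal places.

z_PL = 370.079

I − A =
  [   0.55    -0.40]
  [  -0.10     0.65]
det(I−A) = (0.55)(0.65) − (-0.40)(-0.10) = 0.3175
adj(I−A) = [[0.65, 0.40], [0.10, 0.55]]
(I − A)⁻¹ = adj(I−A) / det(I−A) ≈
  [   2.0472     1.2598]
  [   0.3150     1.7323]
First solve x = (I − A)⁻¹ d = adj(I−A)·d / det(I−A); in particular x_L = (0.10·325 + 0.55·475) / 0.3175 = 293.75 / 0.3175 ≈ 925.19685.
Intermediate flow from P to L: z_PL = a_PL · x_L = 0.40 × 293.75 / 0.3175 = 117.50 / 0.3175 ≈ 370.079.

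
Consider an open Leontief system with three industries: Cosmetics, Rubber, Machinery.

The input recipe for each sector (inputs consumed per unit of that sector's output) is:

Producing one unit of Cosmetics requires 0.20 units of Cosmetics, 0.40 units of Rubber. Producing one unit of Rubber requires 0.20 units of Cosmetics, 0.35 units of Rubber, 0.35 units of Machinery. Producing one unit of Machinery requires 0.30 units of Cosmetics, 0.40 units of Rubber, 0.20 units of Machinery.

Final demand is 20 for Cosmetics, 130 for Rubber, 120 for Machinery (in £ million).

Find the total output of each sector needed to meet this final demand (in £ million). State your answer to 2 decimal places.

x_1 = 379.04, x_2 = 719.19, x_3 = 464.65

I − A =
  [   0.80    -0.20    -0.30]
  [  -0.40     0.65    -0.40]
  [   0.00    -0.35     0.80]
Cofactors of I−A, C_ij = (−1)^(i+j)·(minor ij) (rows/columns in the sector order above):
  C_11 = (0.65)(0.80) − (-0.40)(-0.35) = 0.3800
  C_12 = −[(-0.40)(0.80) − (-0.40)(0.00)] = 0.3200
  C_13 = (-0.40)(-0.35) − (0.65)(0.00) = 0.1400
  C_21 = −[(-0.20)(0.80) − (-0.30)(-0.35)] = 0.2650
  C_22 = (0.80)(0.80) − (-0.30)(0.00) = 0.6400
  C_23 = −[(0.80)(-0.35) − (-0.20)(0.00)] = 0.2800
  C_31 = (-0.20)(-0.40) − (-0.30)(0.65) = 0.2750
  C_32 = −[(0.80)(-0.40) − (-0.30)(-0.40)] = 0.4400
  C_33 = (0.80)(0.65) − (-0.20)(-0.40) = 0.4400
det(I−A) = Σ_j (I−A)_1j·C_1j = (0.80)(0.3800) + (-0.20)(0.3200) + (-0.30)(0.1400) = 0.1980
adj(I−A) = Cᵀ =
  [ 0.3800   0.2650   0.2750]
  [ 0.3200   0.6400   0.4400]
  [ 0.1400   0.2800   0.4400]
(I − A)⁻¹ = adj(I−A) / det(I−A) ≈
  [   1.9192     1.3384     1.3889]
  [   1.6162     3.2323     2.2222]
  [   0.7071     1.4141     2.2222]
x = (I − A)⁻¹ d = adj(I−A)·d / det(I−A), with det(I−A) = 0.1980:
  x_1 = (0.3800·20 + 0.2650·130 + 0.2750·120) / 0.1980 = 75.05 / 0.1980 ≈ 379.04
  x_2 = (0.3200·20 + 0.6400·130 + 0.4400·120) / 0.1980 = 142.40 / 0.1980 ≈ 719.19
  x_3 = (0.1400·20 + 0.2800·130 + 0.4400·120) / 0.1980 = 92.00 / 0.1980 ≈ 464.65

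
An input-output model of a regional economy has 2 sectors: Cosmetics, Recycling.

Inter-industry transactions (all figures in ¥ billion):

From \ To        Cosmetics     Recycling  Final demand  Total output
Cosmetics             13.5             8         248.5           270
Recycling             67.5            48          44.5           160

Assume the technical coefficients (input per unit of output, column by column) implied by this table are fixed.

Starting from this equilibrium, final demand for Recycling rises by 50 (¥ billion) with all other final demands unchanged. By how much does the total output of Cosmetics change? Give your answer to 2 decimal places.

Technical coefficients a_ij = z_ij / X_j:
  a_CC = 13.5/270 = 0.05, a_RC = 67.5/270 = 0.25
  a_CR = 8/160 = 0.05, a_RR = 48/160 = 0.30
I − A =
  [   0.95    -0.05]
  [  -0.25     0.70]
det(I−A) = (0.95)(0.70) − (-0.05)(-0.25) = 0.6525
adj(I−A) = [[0.70, 0.05], [0.25, 0.95]]
(I − A)⁻¹ = adj(I−A) / det(I−A) ≈
  [   1.0728     0.0766]
  [   0.3831     1.4559]
Δx = (I − A)⁻¹ Δd with Δd having +50 in the Recycling component and 0 elsewhere.
So Δx_C = L_CR · (+50), where L_CR = adj(I−A)_CR / det(I−A) = 0.05 / 0.6525.
Δx_C = 0.05 × (+50) / 0.6525 = 2.50 / 0.6525 ≈ 3.83.

Δx_C = 3.83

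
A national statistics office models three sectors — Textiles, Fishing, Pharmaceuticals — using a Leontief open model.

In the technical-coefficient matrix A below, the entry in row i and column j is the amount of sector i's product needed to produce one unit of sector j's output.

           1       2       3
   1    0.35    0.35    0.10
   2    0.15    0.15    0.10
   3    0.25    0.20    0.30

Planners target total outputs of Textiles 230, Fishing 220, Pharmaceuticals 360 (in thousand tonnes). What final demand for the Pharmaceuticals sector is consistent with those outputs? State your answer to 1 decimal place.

d_3 = 150.5

I − A =
  [   0.65    -0.35    -0.10]
  [  -0.15     0.85    -0.10]
  [  -0.25    -0.20     0.70]
d = (I − A) x:
  d_1 = (+0.65)·230 + (-0.35)·220 + (-0.10)·360 = 36.5
  d_2 = (-0.15)·230 + (+0.85)·220 + (-0.10)·360 = 116.5
  d_3 = (-0.25)·230 + (-0.20)·220 + (+0.70)·360 = 150.5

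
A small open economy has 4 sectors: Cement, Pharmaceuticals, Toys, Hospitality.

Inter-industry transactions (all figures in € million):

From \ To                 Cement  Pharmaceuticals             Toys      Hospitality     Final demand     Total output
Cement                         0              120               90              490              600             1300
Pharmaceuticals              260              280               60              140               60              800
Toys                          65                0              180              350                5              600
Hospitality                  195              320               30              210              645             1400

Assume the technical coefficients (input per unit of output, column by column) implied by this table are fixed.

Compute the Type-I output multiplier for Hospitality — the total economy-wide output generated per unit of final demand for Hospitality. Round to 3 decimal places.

m_4 = 3.568

Technical coefficients a_ij = z_ij / X_j:
  a_11 = 0/1300 = 0.00, a_21 = 260/1300 = 0.20, a_31 = 65/1300 = 0.05, a_41 = 195/1300 = 0.15
  a_12 = 120/800 = 0.15, a_22 = 280/800 = 0.35, a_32 = 0/800 = 0.00, a_42 = 320/800 = 0.40
  a_13 = 90/600 = 0.15, a_23 = 60/600 = 0.10, a_33 = 180/600 = 0.30, a_43 = 30/600 = 0.05
  a_14 = 490/1400 = 0.35, a_24 = 140/1400 = 0.10, a_34 = 350/1400 = 0.25, a_44 = 210/1400 = 0.15
I − A =
  [   1.00    -0.15    -0.15    -0.35]
  [  -0.20     0.65    -0.10    -0.10]
  [  -0.05     0.00     0.70    -0.25]
  [  -0.15    -0.40    -0.05     0.85]
Compute the cofactors C_ij = (−1)^(i+j)·(3×3 minor ij) of I−A; the adjugate is their transpose:
adj(I−A) = Cᵀ =
  [ 0.340625   0.200375   0.115750   0.197875]
  [ 0.135250   0.532875   0.116000   0.152500]
  [ 0.070000   0.119000   0.422625   0.167125]
  [ 0.127875   0.293125   0.099875   0.428375]
det(I−A) = Σ_j (I−A)_1j·C_1j = (1.00)(0.340625) + (-0.15)(0.135250) + (-0.15)(0.070000) + (-0.35)(0.127875) = 0.26508125
(I − A)⁻¹ = adj(I−A) / det(I−A) ≈
  [   1.2850     0.7559     0.4367     0.7465]
  [   0.5102     2.0102     0.4376     0.5753]
  [   0.2641     0.4489     1.5943     0.6305]
  [   0.4824     1.1058     0.3768     1.6160]
The output multiplier for sector j is the column-j sum of the Leontief inverse (I − A)⁻¹ = adj(I−A) / det(I−A).
Column 4 of adj(I−A): (0.197875, 0.152500, 0.167125, 0.428375); det(I−A) = 0.26508125.
m_4 = (0.197875 + 0.152500 + 0.167125 + 0.428375) / 0.26508125 = 0.945875 / 0.26508125 ≈ 3.568.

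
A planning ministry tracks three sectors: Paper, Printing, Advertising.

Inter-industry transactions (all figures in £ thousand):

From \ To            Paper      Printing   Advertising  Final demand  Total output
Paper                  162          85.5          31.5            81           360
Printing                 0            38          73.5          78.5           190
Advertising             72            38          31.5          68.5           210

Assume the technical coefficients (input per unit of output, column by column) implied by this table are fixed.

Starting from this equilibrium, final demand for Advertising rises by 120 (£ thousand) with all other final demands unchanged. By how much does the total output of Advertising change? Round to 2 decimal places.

Δx_3 = 188.57

Technical coefficients a_ij = z_ij / X_j:
  a_11 = 162/360 = 0.45, a_21 = 0/360 = 0.00, a_31 = 72/360 = 0.20
  a_12 = 85.5/190 = 0.45, a_22 = 38/190 = 0.20, a_32 = 38/190 = 0.20
  a_13 = 31.5/210 = 0.15, a_23 = 73.5/210 = 0.35, a_33 = 31.5/210 = 0.15
I − A =
  [   0.55    -0.45    -0.15]
  [   0.00     0.80    -0.35]
  [  -0.20    -0.20     0.85]
Cofactors of I−A, C_ij = (−1)^(i+j)·(minor ij) (rows/columns in the sector order above):
  C_11 = (0.80)(0.85) − (-0.35)(-0.20) = 0.6100
  C_12 = −[(0.00)(0.85) − (-0.35)(-0.20)] = 0.0700
  C_13 = (0.00)(-0.20) − (0.80)(-0.20) = 0.1600
  C_21 = −[(-0.45)(0.85) − (-0.15)(-0.20)] = 0.4125
  C_22 = (0.55)(0.85) − (-0.15)(-0.20) = 0.4375
  C_23 = −[(0.55)(-0.20) − (-0.45)(-0.20)] = 0.2000
  C_31 = (-0.45)(-0.35) − (-0.15)(0.80) = 0.2775
  C_32 = −[(0.55)(-0.35) − (-0.15)(0.00)] = 0.1925
  C_33 = (0.55)(0.80) − (-0.45)(0.00) = 0.4400
det(I−A) = Σ_j (I−A)_1j·C_1j = (0.55)(0.6100) + (-0.45)(0.0700) + (-0.15)(0.1600) = 0.2800
adj(I−A) = Cᵀ =
  [ 0.6100   0.4125   0.2775]
  [ 0.0700   0.4375   0.1925]
  [ 0.1600   0.2000   0.4400]
(I − A)⁻¹ = adj(I−A) / det(I−A) ≈
  [   2.1786     1.4732     0.9911]
  [   0.2500     1.5625     0.6875]
  [   0.5714     0.7143     1.5714]
Δx = (I − A)⁻¹ Δd with Δd having +120 in the Advertising component and 0 elsewhere.
So Δx_3 = L_33 · (+120), where L_33 = adj(I−A)_33 / det(I−A) = 0.4400 / 0.2800.
Δx_3 = 0.4400 × (+120) / 0.2800 = 52.80 / 0.2800 ≈ 188.57.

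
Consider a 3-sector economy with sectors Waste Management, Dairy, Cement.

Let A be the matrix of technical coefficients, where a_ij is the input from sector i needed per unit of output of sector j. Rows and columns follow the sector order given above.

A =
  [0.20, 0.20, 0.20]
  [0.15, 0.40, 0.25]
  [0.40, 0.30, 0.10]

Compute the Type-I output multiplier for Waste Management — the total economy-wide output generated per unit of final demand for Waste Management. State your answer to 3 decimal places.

m_1 = 3.675

I − A =
  [   0.80    -0.20    -0.20]
  [  -0.15     0.60    -0.25]
  [  -0.40    -0.30     0.90]
Cofactors of I−A, C_ij = (−1)^(i+j)·(minor ij) (rows/columns in the sector order above):
  C_11 = (0.60)(0.90) − (-0.25)(-0.30) = 0.4650
  C_12 = −[(-0.15)(0.90) − (-0.25)(-0.40)] = 0.2350
  C_13 = (-0.15)(-0.30) − (0.60)(-0.40) = 0.2850
  C_21 = −[(-0.20)(0.90) − (-0.20)(-0.30)] = 0.2400
  C_22 = (0.80)(0.90) − (-0.20)(-0.40) = 0.6400
  C_23 = −[(0.80)(-0.30) − (-0.20)(-0.40)] = 0.3200
  C_31 = (-0.20)(-0.25) − (-0.20)(0.60) = 0.1700
  C_32 = −[(0.80)(-0.25) − (-0.20)(-0.15)] = 0.2300
  C_33 = (0.80)(0.60) − (-0.20)(-0.15) = 0.4500
det(I−A) = Σ_j (I−A)_1j·C_1j = (0.80)(0.4650) + (-0.20)(0.2350) + (-0.20)(0.2850) = 0.2680
adj(I−A) = Cᵀ =
  [ 0.4650   0.2400   0.1700]
  [ 0.2350   0.6400   0.2300]
  [ 0.2850   0.3200   0.4500]
(I − A)⁻¹ = adj(I−A) / det(I−A) ≈
  [   1.7351     0.8955     0.6343]
  [   0.8769     2.3881     0.8582]
  [   1.0634     1.1940     1.6791]
The output multiplier for sector j is the column-j sum of the Leontief inverse (I − A)⁻¹ = adj(I−A) / det(I−A).
Column 1 of adj(I−A): (0.4650, 0.2350, 0.2850); det(I−A) = 0.2680.
m_1 = (0.4650 + 0.2350 + 0.2850) / 0.2680 = 0.985 / 0.2680 ≈ 3.675.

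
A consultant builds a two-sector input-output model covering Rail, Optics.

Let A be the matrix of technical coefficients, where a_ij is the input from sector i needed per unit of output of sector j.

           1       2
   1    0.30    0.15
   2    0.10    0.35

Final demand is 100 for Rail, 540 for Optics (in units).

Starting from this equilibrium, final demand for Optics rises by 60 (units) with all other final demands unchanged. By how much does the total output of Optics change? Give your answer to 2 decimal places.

Δx_2 = 95.45

I − A =
  [   0.70    -0.15]
  [  -0.10     0.65]
det(I−A) = (0.70)(0.65) − (-0.15)(-0.10) = 0.4400
adj(I−A) = [[0.65, 0.15], [0.10, 0.70]]
(I − A)⁻¹ = adj(I−A) / det(I−A) ≈
  [   1.4773     0.3409]
  [   0.2273     1.5909]
Δx = (I − A)⁻¹ Δd with Δd having +60 in the Optics component and 0 elsewhere.
So Δx_2 = L_22 · (+60), where L_22 = adj(I−A)_22 / det(I−A) = 0.70 / 0.4400.
Δx_2 = 0.70 × (+60) / 0.4400 = 42.00 / 0.4400 ≈ 95.45.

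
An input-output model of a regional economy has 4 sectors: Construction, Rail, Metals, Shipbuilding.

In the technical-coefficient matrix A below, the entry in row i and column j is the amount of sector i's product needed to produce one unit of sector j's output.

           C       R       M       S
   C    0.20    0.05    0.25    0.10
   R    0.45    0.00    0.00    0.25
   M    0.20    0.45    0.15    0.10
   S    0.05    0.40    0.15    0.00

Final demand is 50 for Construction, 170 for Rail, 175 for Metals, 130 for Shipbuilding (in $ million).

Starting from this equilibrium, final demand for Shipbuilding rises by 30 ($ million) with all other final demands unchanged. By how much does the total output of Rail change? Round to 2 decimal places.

Δx_R = 14.16

I − A =
  [   0.80    -0.05    -0.25    -0.10]
  [  -0.45     1.00     0.00    -0.25]
  [  -0.20    -0.45     0.85    -0.10]
  [  -0.05    -0.40    -0.15     1.00]
Compute the cofactors C_ij = (−1)^(i+j)·(3×3 minor ij) of I−A; the adjugate is their transpose:
adj(I−A) = Cᵀ =
  [ 0.733125   0.205000   0.241875   0.148750]
  [ 0.393875   0.609500   0.152375   0.207000]
  [ 0.411125   0.408000   0.673875   0.210500]
  [ 0.255875   0.315250   0.174125   0.560250]
det(I−A) = Σ_j (I−A)_1j·C_1j = (0.80)(0.733125) + (-0.05)(0.393875) + (-0.25)(0.411125) + (-0.10)(0.255875) = 0.4384375
(I − A)⁻¹ = adj(I−A) / det(I−A) ≈
  [   1.6721     0.4676     0.5517     0.3393]
  [   0.8984     1.3902     0.3475     0.4721]
  [   0.9377     0.9306     1.5370     0.4801]
  [   0.5836     0.7190     0.3971     1.2778]
Δx = (I − A)⁻¹ Δd with Δd having +30 in the Shipbuilding component and 0 elsewhere.
So Δx_R = L_RS · (+30), where L_RS = adj(I−A)_RS / det(I−A) = 0.207000 / 0.4384375.
Δx_R = 0.207000 × (+30) / 0.4384375 = 6.21 / 0.4384375 ≈ 14.16.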